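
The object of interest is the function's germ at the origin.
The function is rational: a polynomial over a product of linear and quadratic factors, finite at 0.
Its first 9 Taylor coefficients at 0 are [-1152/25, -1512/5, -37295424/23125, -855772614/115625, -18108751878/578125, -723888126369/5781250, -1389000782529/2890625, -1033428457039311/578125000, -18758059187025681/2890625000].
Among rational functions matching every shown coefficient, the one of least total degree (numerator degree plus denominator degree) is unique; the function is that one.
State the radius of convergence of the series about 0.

The radius of convergence is 1/3.

No rational of total degree below 7 reproduces all 9 coefficients; solving the [2/5] Pade equations on them gives f(σ) = (-4*σ**2/37 - 17*σ/10 + 8/3)/((σ - 1/3)*(σ**2 + 7*σ/8 - 5/12)**2), whose expansion matches every shown term.
Denominator factor (σ**2 + 7*σ/8 - 5/12)^2: discriminant 467/192, real irrational roots -7/16 + (1/48)*sqrt(1401) and -7/16 - (1/48)*sqrt(1401); poles of order 2, moduli -7/16 + (1/48)*sqrt(1401) and 7/16 + (1/48)*sqrt(1401).
Denominator factor (σ - 1/3): pole of order 1 at 1/3, modulus 1/3.
The radius of convergence is the smallest modulus among the singular points: 1/3.


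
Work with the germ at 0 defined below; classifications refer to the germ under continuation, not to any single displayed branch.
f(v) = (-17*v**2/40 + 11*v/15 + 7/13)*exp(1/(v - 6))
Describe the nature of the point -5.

The point is a regular point.

There is no denominator, hence no pole anywhere.
The essential point of exp(1/(v - (6))) is 6, not -5.
So the germ continues analytically to -5.


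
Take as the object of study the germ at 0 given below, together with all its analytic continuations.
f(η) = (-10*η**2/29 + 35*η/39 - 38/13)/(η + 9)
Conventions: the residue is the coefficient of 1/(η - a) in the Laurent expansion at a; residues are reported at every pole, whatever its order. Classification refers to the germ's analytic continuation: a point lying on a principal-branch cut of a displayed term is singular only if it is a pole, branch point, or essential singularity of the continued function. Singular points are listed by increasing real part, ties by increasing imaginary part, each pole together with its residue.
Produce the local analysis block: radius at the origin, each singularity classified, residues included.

Denominator factor (η + 9): pole of order 1 at -9, modulus 9.
The radius of convergence is the smallest modulus among the singular points: 9.
At the order-1 pole -9 set g(η) = (η - (-9))*f(η) = -10*η**2/29 + 35*η/39 - 38/13.
Simple pole: residue = g(a) at a = -9, which is -1129/29.

Radius of convergence at 0: 9.
At -9: a pole of order 1; residue -1129/29.


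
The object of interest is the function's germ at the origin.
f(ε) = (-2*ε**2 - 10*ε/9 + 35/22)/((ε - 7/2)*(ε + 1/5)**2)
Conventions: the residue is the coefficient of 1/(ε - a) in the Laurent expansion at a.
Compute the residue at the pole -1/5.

The residue is -5762/135531.

At the order-2 pole -1/5 set g(ε) = (ε - (-1/5))^2*f(ε) = (-2*ε**2 - 10*ε/9 + 35/22)/(ε - 7/2).
Order-2 pole: residue = g'(a); g'(-1/5) = -5762/135531, so the residue is -5762/135531.


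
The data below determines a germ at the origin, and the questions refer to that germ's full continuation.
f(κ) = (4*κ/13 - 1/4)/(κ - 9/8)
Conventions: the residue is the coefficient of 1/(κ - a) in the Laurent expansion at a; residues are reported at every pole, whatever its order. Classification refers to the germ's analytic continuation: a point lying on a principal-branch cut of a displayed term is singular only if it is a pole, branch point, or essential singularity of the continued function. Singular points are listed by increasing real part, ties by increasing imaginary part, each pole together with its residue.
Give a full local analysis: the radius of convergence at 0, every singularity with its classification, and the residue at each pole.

Denominator factor (κ - 9/8): pole of order 1 at 9/8, modulus 9/8.
The radius of convergence is the smallest modulus among the singular points: 9/8.
At the order-1 pole 9/8 set g(κ) = (κ - (9/8))*f(κ) = 4*κ/13 - 1/4.
Simple pole: residue = g(a) at a = 9/8, which is 5/52.

Radius of convergence at 0: 9/8.
At 9/8: a pole of order 1; residue 5/52.


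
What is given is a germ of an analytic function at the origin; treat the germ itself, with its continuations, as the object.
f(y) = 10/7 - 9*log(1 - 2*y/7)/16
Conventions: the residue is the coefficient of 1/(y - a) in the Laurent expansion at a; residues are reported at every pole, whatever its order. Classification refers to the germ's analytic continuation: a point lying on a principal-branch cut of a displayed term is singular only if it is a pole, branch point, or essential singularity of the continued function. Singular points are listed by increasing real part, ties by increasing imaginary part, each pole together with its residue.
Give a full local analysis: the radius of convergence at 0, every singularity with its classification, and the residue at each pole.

Radius of convergence at 0: 7/2.
At 7/2: a logarithmic branch point.

Branch term (-9/16)*log(1 - y/(7/2)): its argument vanishes at y = 7/2, a logarithmic branch point, modulus 7/2.
The radius of convergence is the smallest modulus among the singular points: 7/2.


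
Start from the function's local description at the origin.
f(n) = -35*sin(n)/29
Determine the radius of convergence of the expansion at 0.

The factor sin(n) is entire and contributes no finite singular point.
The polynomial part has no poles.
No finite singular points: the Taylor series at 0 converges everywhere.

The radius of convergence is infinite.


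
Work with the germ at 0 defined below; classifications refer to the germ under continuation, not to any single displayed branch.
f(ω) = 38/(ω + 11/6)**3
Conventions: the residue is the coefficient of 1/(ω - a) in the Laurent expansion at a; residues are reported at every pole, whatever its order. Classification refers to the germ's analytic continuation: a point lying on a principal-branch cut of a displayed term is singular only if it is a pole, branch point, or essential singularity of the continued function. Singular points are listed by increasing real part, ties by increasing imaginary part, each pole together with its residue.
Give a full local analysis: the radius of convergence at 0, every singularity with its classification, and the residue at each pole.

Radius of convergence at 0: 11/6.
At -11/6: a pole of order 3; residue 0.

Denominator factor (ω + 11/6)^3: pole of order 3 at -11/6, modulus 11/6.
The radius of convergence is the smallest modulus among the singular points: 11/6.
At the order-3 pole -11/6 set g(ω) = (ω - (-11/6))^3*f(ω) = 38.
Order-3 pole: residue = g''(a)/2; g''(-11/6) = 0, so the residue is 0.


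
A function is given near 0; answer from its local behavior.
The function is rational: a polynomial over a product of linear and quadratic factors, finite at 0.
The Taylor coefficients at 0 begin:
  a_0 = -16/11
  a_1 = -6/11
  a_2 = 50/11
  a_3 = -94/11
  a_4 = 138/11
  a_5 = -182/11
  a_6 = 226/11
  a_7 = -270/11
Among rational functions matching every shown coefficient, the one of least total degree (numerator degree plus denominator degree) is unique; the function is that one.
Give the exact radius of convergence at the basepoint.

No rational of total degree below 4 reproduces all 8 coefficients; solving the [2/2] Pade equations on them gives f(θ) = (2*θ**2 - 38*θ/11 - 16/11)/(θ + 1)**2, whose expansion matches every shown term.
Denominator factor (θ + 1)^2: pole of order 2 at -1, modulus 1.
The radius of convergence is the smallest modulus among the singular points: 1.

The radius of convergence is 1.


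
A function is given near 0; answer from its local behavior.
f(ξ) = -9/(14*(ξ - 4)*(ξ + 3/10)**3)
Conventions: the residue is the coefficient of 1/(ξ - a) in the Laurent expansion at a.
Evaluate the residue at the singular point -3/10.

At the order-3 pole -3/10 set g(ξ) = (ξ - (-3/10))^3*f(ξ) = -9/(14*(ξ - 4)).
Order-3 pole: residue = g''(a)/2; g''(-3/10) = 9000/556549, so the residue is 4500/556549.

The residue is 4500/556549.


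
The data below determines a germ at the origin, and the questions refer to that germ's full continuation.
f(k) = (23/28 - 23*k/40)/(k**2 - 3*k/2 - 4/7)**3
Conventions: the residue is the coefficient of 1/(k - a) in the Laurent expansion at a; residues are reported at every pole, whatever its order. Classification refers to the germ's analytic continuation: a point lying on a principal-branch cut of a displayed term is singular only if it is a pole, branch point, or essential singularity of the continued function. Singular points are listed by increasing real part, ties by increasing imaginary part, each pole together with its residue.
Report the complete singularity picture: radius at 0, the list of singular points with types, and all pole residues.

Radius of convergence at 0: -3/4 + (1/28)*sqrt(889).
At 3/4 - (1/28)*sqrt(889): a pole of order 3; residue -(18354/10241915)*sqrt(889).
At 3/4 + (1/28)*sqrt(889): a pole of order 3; residue (18354/10241915)*sqrt(889).

Denominator factor (k**2 - 3*k/2 - 4/7)^3: discriminant 127/28, real irrational roots 3/4 + (1/28)*sqrt(889) and 3/4 - (1/28)*sqrt(889); poles of order 3, moduli 3/4 + (1/28)*sqrt(889) and -3/4 + (1/28)*sqrt(889).
The radius of convergence is the smallest modulus among the singular points: -3/4 + (1/28)*sqrt(889).
The factor k**2 - 3*k/2 - 4/7 splits as (k - a)(k - a') with a = 3/4 - (1/28)*sqrt(889), a' = 3/4 + (1/28)*sqrt(889). At the order-3 pole a set g(k) = (k - a)^3*f(k) = [23/28 - 23*k/40] / (k - a')^3.
Order-3 pole: residue = g''(a)/2; g''(3/4 - (1/28)*sqrt(889)) = -(36708/10241915)*sqrt(889), so the residue is -(18354/10241915)*sqrt(889).
The factor k**2 - 3*k/2 - 4/7 splits as (k - a)(k - a') with a = 3/4 + (1/28)*sqrt(889), a' = 3/4 - (1/28)*sqrt(889). At the order-3 pole a set g(k) = (k - a)^3*f(k) = [23/28 - 23*k/40] / (k - a')^3.
Order-3 pole: residue = g''(a)/2; g''(3/4 + (1/28)*sqrt(889)) = (36708/10241915)*sqrt(889), so the residue is (18354/10241915)*sqrt(889).
List the singular points by increasing real part (a conjugate pair: the negative imaginary part first).


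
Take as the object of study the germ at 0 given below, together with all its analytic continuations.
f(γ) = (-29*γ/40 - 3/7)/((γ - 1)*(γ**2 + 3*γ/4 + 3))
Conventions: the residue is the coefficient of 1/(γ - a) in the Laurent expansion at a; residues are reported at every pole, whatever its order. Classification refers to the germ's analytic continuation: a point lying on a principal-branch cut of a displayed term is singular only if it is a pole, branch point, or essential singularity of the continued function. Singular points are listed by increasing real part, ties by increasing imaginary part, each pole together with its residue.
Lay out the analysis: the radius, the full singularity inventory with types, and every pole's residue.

Radius of convergence at 0: 1.
At (-3/8) - ((1/8)*sqrt(183))*i: a pole of order 1; residue (17/140) - ((73/8540)*sqrt(183))*i.
At (-3/8) + ((1/8)*sqrt(183))*i: a pole of order 1; residue (17/140) + ((73/8540)*sqrt(183))*i.
At 1: a pole of order 1; residue -17/70.


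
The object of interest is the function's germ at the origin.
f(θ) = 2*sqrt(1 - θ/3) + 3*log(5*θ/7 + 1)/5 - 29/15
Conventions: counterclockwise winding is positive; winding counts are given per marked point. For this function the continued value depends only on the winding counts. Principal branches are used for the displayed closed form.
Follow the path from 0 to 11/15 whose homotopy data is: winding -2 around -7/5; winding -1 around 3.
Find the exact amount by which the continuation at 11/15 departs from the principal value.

Continued minus principal equals (-(4/15)*sqrt(170)) - ((12/5)*pi)*i.

The rational part is single-valued and drops out of the difference; each branch term changes only by its own monodromy.
(2)*sqrt(1 - θ/(3)): winding -1 is odd, the square root flips sign, contributing -2*(2)*sqrt(1 - (11/15)/(3)) = -2*(2)*sqrt(34/45) = -(4/15)*sqrt(170).
(3/5)*log(1 - θ/(-7/5)): each positive loop around -7/5 adds 2*pi*i to the log, so winding -2 contributes (3/5)*(-2)*2*pi*i = -(12/5)*pi*i.
Summing the contributions at θ = 11/15 gives (-(4/15)*sqrt(170)) - ((12/5)*pi)*i.


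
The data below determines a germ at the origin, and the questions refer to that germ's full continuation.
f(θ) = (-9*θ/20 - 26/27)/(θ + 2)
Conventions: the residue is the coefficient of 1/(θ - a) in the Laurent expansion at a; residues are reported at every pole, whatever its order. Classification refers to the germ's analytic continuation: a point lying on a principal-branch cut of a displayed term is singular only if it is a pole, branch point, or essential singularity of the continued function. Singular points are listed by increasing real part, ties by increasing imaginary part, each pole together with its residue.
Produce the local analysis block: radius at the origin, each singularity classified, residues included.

Radius of convergence at 0: 2.
At -2: a pole of order 1; residue -17/270.

Denominator factor (θ + 2): pole of order 1 at -2, modulus 2.
The radius of convergence is the smallest modulus among the singular points: 2.
At the order-1 pole -2 set g(θ) = (θ - (-2))*f(θ) = -9*θ/20 - 26/27.
Simple pole: residue = g(a) at a = -2, which is -17/270.


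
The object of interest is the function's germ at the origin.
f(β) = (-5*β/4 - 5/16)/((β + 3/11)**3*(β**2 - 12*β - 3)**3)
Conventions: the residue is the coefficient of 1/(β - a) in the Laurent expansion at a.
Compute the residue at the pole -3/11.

At the order-3 pole -3/11 set g(β) = (β - (-3/11))^3*f(β) = (-5*β/4 - 5/16)/(β**2 - 12*β - 3)**3.
Order-3 pole: residue = g''(a)/2; g''(-3/11) = 241348612835/58084992, so the residue is 241348612835/116169984.

The residue is 241348612835/116169984.


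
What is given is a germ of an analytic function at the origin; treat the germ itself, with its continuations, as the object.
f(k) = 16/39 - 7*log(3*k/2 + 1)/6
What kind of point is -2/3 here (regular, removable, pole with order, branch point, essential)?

The term (-7/6)*log(1 - k/(-2/3)) has argument 1 - -2/3/(-2/3) = 0 at -2/3: a logarithmic (infinitely-sheeted) branch point; the remaining terms are analytic or single-valued there.

The point is a logarithmic branch point.


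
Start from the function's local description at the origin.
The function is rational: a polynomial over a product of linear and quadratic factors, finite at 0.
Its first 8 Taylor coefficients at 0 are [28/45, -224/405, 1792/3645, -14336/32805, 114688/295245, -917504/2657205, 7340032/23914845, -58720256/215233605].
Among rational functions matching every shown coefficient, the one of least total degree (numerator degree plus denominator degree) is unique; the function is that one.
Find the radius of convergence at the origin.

The radius of convergence is 9/8.

No rational of total degree below 1 reproduces all 8 coefficients; solving the [0/1] Pade equations on them gives f(χ) = 7/(10*(χ + 9/8)), whose expansion matches every shown term.
Denominator factor (χ + 9/8): pole of order 1 at -9/8, modulus 9/8.
The radius of convergence is the smallest modulus among the singular points: 9/8.


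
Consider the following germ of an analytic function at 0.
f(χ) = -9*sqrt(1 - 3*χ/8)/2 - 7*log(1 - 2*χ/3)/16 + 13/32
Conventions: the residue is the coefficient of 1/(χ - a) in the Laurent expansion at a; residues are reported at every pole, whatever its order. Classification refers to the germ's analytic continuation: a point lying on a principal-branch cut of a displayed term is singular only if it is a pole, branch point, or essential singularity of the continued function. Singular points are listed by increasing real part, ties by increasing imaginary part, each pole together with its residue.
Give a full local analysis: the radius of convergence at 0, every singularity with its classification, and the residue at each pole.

Radius of convergence at 0: 3/2.
At 3/2: a logarithmic branch point.
At 8/3: an algebraic (square-root) branch point.

Branch term (-9/2)*sqrt(1 - χ/(8/3)): its argument vanishes at χ = 8/3, a square-root branch point, modulus 8/3.
Branch term (-7/16)*log(1 - χ/(3/2)): its argument vanishes at χ = 3/2, a logarithmic branch point, modulus 3/2.
The radius of convergence is the smallest modulus among the singular points: 3/2.
List the singular points by increasing real part (a conjugate pair: the negative imaginary part first).


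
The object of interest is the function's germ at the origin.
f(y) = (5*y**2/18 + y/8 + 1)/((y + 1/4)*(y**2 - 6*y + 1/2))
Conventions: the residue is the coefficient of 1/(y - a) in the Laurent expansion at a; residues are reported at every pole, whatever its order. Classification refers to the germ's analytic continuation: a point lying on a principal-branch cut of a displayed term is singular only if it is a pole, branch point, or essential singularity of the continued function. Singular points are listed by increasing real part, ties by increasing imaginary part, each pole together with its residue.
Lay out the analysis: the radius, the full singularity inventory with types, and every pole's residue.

Denominator factor (y + 1/4): pole of order 1 at -1/4, modulus 1/4.
Denominator factor (y**2 - 6*y + 1/2): discriminant 34, real irrational roots 3 + (1/2)*sqrt(34) and 3 - (1/2)*sqrt(34); poles of order 1, moduli 3 + (1/2)*sqrt(34) and 3 - (1/2)*sqrt(34).
The radius of convergence is the smallest modulus among the singular points: 3 - (1/2)*sqrt(34).
At the order-1 pole -1/4 set g(y) = (y - (-1/4))*f(y) = (5*y**2/18 + y/8 + 1)/(y**2 - 6*y + 1/2).
Simple pole: residue = g(a) at a = -1/4, which is 142/297.
The factor y**2 - 6*y + 1/2 splits as (y - a)(y - a') with a = 3 - (1/2)*sqrt(34), a' = 3 + (1/2)*sqrt(34). At the order-1 pole a set g(y) = (y - a)*f(y) = [(5*y**2/18 + y/8 + 1)/(y + 1/4)] / (y - a').
Simple pole: residue = g(a) at a = 3 - (1/2)*sqrt(34), which is -119/1188 - (1451/20196)*sqrt(34).
The factor y**2 - 6*y + 1/2 splits as (y - a)(y - a') with a = 3 + (1/2)*sqrt(34), a' = 3 - (1/2)*sqrt(34). At the order-1 pole a set g(y) = (y - a)*f(y) = [(5*y**2/18 + y/8 + 1)/(y + 1/4)] / (y - a').
Simple pole: residue = g(a) at a = 3 + (1/2)*sqrt(34), which is -119/1188 + (1451/20196)*sqrt(34).
List the singular points by increasing real part (a conjugate pair: the negative imaginary part first).

Radius of convergence at 0: 3 - (1/2)*sqrt(34).
At -1/4: a pole of order 1; residue 142/297.
At 3 - (1/2)*sqrt(34): a pole of order 1; residue -119/1188 - (1451/20196)*sqrt(34).
At 3 + (1/2)*sqrt(34): a pole of order 1; residue -119/1188 + (1451/20196)*sqrt(34).


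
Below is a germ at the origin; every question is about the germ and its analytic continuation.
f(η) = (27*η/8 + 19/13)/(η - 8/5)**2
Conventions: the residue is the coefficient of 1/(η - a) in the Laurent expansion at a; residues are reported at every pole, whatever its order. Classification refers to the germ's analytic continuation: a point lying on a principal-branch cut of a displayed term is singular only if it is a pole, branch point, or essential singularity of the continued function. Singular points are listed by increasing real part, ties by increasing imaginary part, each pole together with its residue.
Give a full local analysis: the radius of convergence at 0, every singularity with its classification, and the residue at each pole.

Radius of convergence at 0: 8/5.
At 8/5: a pole of order 2; residue 27/8.

Denominator factor (η - 8/5)^2: pole of order 2 at 8/5, modulus 8/5.
The radius of convergence is the smallest modulus among the singular points: 8/5.
At the order-2 pole 8/5 set g(η) = (η - (8/5))^2*f(η) = 27*η/8 + 19/13.
Order-2 pole: residue = g'(a); g'(8/5) = 27/8, so the residue is 27/8.


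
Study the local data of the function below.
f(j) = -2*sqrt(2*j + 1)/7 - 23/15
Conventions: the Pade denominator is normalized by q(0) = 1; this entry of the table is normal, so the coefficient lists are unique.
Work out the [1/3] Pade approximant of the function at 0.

The Pade approximant has numerator coefficients [-191/105, -1373213/596892]; denominator coefficients [1, 220385/198964, -9495/99482, 4665/198964].

Taylor coefficients needed (expand at 0): a_0 = -191/105, a_1 = -2/7, a_2 = 1/7, a_3 = -1/7, a_4 = 5/28.
Write the denominator as Q(j) = 1 + q1*j + q2*j^2 + q3*j^3. Requiring Q*f - P = O(j^5) with deg P <= 1 kills the coefficients of j^2..j^4 in Q*f:
  j^2: a_2 + q1*a_1 + q2*a_0 = 0, i.e. 1/7 + (-2/7)*q1 + (-191/105)*q2 = 0.
  j^3: a_3 + q1*a_2 + q2*a_1 + q3*a_0 = 0, i.e. -1/7 + (1/7)*q1 + (-2/7)*q2 + (-191/105)*q3 = 0.
  j^4: a_4 + q1*a_3 + q2*a_2 + q3*a_1 = 0, i.e. 5/28 + (-1/7)*q1 + (1/7)*q2 + (-2/7)*q3 = 0.
Solving this linear system: q1 = 220385/198964, q2 = -9495/99482, q3 = 4665/198964.
The numerator is Q*f truncated at degree 1: P0 = a_0 = -191/105; P1 = a_1 + q1*a_0 = -1373213/596892.


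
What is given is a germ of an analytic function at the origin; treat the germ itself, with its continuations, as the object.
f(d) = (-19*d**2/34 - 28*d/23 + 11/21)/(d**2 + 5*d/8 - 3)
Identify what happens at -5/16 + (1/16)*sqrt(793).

The denominator factor d**2 + 5*d/8 - 3 vanishes at -5/16 + (1/16)*sqrt(793) and appears to the power 1; the numerator there equals -1852657/2102016 - (5431/100096)*sqrt(793), nonzero, and no other factor vanishes.
Hence a pole whose order is the multiplicity, 1.

The point is a pole of order 1.


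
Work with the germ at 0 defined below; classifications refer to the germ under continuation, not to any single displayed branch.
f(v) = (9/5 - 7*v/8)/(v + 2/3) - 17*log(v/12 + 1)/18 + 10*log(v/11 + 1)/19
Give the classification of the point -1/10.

Denominator factors: v + 2/3 = 17/30 at v = -1/10 — none vanishes.
Branch term log(1 - v/(-11)): argument at -1/10 is 109/110, nonzero, so -1/10 is not its branch point (a point on a principal cut is still regular for the continued germ).
Branch term log(1 - v/(-12)): argument at -1/10 is 119/120, nonzero, so -1/10 is not its branch point (a point on a principal cut is still regular for the continued germ).
So the germ continues analytically to -1/10.

The point is a regular point.


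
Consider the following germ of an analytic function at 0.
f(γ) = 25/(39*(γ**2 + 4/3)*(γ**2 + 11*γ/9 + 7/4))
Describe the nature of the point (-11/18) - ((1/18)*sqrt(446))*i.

The point is a pole of order 1.

The denominator factor γ**2 + 11*γ/9 + 7/4 vanishes at (-11/18) - ((1/18)*sqrt(446))*i and appears to the power 1; the numerator there equals 25/39, nonzero, and no other factor vanishes.
Hence a pole whose order is the multiplicity, 1.


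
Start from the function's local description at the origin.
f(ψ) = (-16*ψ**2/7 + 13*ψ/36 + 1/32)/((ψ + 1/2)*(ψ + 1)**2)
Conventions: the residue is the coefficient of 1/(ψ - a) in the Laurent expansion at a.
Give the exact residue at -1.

The residue is 43/72.

At the order-2 pole -1 set g(ψ) = (ψ - (-1))^2*f(ψ) = (-16*ψ**2/7 + 13*ψ/36 + 1/32)/(ψ + 1/2).
Order-2 pole: residue = g'(a); g'(-1) = 43/72, so the residue is 43/72.


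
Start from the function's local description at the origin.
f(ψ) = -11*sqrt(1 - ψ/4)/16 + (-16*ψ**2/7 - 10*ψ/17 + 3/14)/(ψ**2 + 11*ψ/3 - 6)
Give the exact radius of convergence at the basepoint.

Denominator factor (ψ**2 + 11*ψ/3 - 6): discriminant 337/9, real irrational roots -11/6 + (1/6)*sqrt(337) and -11/6 - (1/6)*sqrt(337); poles of order 1, moduli -11/6 + (1/6)*sqrt(337) and 11/6 + (1/6)*sqrt(337).
Branch term (-11/16)*sqrt(1 - ψ/(4)): its argument vanishes at ψ = 4, a square-root branch point, modulus 4.
The radius of convergence is the smallest modulus among the singular points: -11/6 + (1/6)*sqrt(337).

The radius of convergence is -11/6 + (1/6)*sqrt(337).


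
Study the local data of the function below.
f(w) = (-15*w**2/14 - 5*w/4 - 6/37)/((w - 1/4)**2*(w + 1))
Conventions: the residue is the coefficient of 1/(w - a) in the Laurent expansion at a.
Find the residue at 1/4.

At the order-2 pole 1/4 set g(w) = (w - (1/4))^2*f(w) = (-15*w**2/14 - 5*w/4 - 6/37)/(w + 1).
Order-2 pole: residue = g'(a); g'(1/4) = -14011/12950, so the residue is -14011/12950.

The residue is -14011/12950.


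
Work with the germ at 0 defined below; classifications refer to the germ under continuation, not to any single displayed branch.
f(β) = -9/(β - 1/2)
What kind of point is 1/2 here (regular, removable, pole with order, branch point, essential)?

The denominator factor β - 1/2 vanishes at 1/2 and appears to the power 1; the numerator there equals -9, nonzero, and no other factor vanishes.
Hence a pole whose order is the multiplicity, 1.

The point is a pole of order 1.


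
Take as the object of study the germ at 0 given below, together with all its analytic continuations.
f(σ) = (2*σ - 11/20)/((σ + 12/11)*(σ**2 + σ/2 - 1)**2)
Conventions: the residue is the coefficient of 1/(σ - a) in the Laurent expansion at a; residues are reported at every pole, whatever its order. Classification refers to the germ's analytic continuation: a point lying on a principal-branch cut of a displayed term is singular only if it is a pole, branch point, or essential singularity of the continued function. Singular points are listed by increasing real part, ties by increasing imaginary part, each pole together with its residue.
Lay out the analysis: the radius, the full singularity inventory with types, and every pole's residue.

Denominator factor (σ**2 + σ/2 - 1)^2: discriminant 17/4, real irrational roots -1/4 + (1/4)*sqrt(17) and -1/4 - (1/4)*sqrt(17); poles of order 2, moduli -1/4 + (1/4)*sqrt(17) and 1/4 + (1/4)*sqrt(17).
Denominator factor (σ + 12/11): pole of order 1 at -12/11, modulus 12/11.
The radius of convergence is the smallest modulus among the singular points: -1/4 + (1/4)*sqrt(17).
The factor σ**2 + σ/2 - 1 splits as (σ - a)(σ - a') with a = -1/4 - (1/4)*sqrt(17), a' = -1/4 + (1/4)*sqrt(17). At the order-2 pole a set g(σ) = (σ - a)^2*f(σ) = [(2*σ - 11/20)/(σ + 12/11)] / (σ - a')^2.
Order-2 pole: residue = g'(a); g'(-1/4 - (1/4)*sqrt(17)) = 799931/73960 + (55757757/21374440)*sqrt(17), so the residue is 799931/73960 + (55757757/21374440)*sqrt(17).
At the order-1 pole -12/11 set g(σ) = (σ - (-12/11))*f(σ) = (2*σ - 11/20)/(σ**2 + σ/2 - 1)**2.
Simple pole: residue = g(a) at a = -12/11, which is -799931/36980.
The factor σ**2 + σ/2 - 1 splits as (σ - a)(σ - a') with a = -1/4 + (1/4)*sqrt(17), a' = -1/4 - (1/4)*sqrt(17). At the order-2 pole a set g(σ) = (σ - a)^2*f(σ) = [(2*σ - 11/20)/(σ + 12/11)] / (σ - a')^2.
Order-2 pole: residue = g'(a); g'(-1/4 + (1/4)*sqrt(17)) = 799931/73960 - (55757757/21374440)*sqrt(17), so the residue is 799931/73960 - (55757757/21374440)*sqrt(17).
List the singular points by increasing real part (a conjugate pair: the negative imaginary part first).

Radius of convergence at 0: -1/4 + (1/4)*sqrt(17).
At -1/4 - (1/4)*sqrt(17): a pole of order 2; residue 799931/73960 + (55757757/21374440)*sqrt(17).
At -12/11: a pole of order 1; residue -799931/36980.
At -1/4 + (1/4)*sqrt(17): a pole of order 2; residue 799931/73960 - (55757757/21374440)*sqrt(17).


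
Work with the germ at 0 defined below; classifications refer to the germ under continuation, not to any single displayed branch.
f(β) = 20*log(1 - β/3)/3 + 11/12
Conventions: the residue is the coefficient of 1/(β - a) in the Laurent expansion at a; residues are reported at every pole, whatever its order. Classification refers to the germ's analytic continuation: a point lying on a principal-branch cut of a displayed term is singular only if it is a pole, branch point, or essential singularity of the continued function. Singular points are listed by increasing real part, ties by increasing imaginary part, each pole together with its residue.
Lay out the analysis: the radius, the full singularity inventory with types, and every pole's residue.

Radius of convergence at 0: 3.
At 3: a logarithmic branch point.

Branch term (20/3)*log(1 - β/(3)): its argument vanishes at β = 3, a logarithmic branch point, modulus 3.
The radius of convergence is the smallest modulus among the singular points: 3.


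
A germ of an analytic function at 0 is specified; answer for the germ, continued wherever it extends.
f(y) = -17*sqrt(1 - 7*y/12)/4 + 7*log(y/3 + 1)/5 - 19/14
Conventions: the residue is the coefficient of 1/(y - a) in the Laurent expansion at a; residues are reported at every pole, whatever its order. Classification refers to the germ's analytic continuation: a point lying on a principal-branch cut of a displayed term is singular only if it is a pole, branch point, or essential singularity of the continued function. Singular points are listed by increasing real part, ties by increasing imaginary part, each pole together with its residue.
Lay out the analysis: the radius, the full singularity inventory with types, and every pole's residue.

Branch term (7/5)*log(1 - y/(-3)): its argument vanishes at y = -3, a logarithmic branch point, modulus 3.
Branch term (-17/4)*sqrt(1 - y/(12/7)): its argument vanishes at y = 12/7, a square-root branch point, modulus 12/7.
The radius of convergence is the smallest modulus among the singular points: 12/7.
List the singular points by increasing real part (a conjugate pair: the negative imaginary part first).

Radius of convergence at 0: 12/7.
At -3: a logarithmic branch point.
At 12/7: an algebraic (square-root) branch point.


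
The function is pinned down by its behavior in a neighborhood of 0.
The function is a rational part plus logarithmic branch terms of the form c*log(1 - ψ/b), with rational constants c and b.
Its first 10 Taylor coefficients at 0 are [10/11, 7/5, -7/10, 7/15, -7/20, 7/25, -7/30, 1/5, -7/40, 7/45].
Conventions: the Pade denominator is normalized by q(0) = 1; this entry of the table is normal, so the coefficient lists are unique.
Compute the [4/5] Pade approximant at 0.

Taylor coefficients needed (read off): a_0 = 10/11, a_1 = 7/5, a_2 = -7/10, a_3 = 7/15, a_4 = -7/20, a_5 = 7/25, a_6 = -7/30, a_7 = 1/5, a_8 = -7/40, a_9 = 7/45.
Write the denominator as Q(ψ) = 1 + q1*ψ + q2*ψ^2 + q3*ψ^3 + q4*ψ^4 + q5*ψ^5. Requiring Q*f - P = O(ψ^10) with deg P <= 4 kills the coefficients of ψ^5..ψ^9 in Q*f:
  ψ^5: a_5 + q1*a_4 + q2*a_3 + q3*a_2 + q4*a_1 + q5*a_0 = 0, i.e. 7/25 + (-7/20)*q1 + (7/15)*q2 + (-7/10)*q3 + (7/5)*q4 + (10/11)*q5 = 0.
  ψ^6: a_6 + q1*a_5 + q2*a_4 + q3*a_3 + q4*a_2 + q5*a_1 = 0, i.e. -7/30 + (7/25)*q1 + (-7/20)*q2 + (7/15)*q3 + (-7/10)*q4 + (7/5)*q5 = 0.
  ψ^7: a_7 + q1*a_6 + q2*a_5 + q3*a_4 + q4*a_3 + q5*a_2 = 0, i.e. 1/5 + (-7/30)*q1 + (7/25)*q2 + (-7/20)*q3 + (7/15)*q4 + (-7/10)*q5 = 0.
  ψ^8: a_8 + q1*a_7 + q2*a_6 + q3*a_5 + q4*a_4 + q5*a_3 = 0, i.e. -7/40 + (1/5)*q1 + (-7/30)*q2 + (7/25)*q3 + (-7/20)*q4 + (7/15)*q5 = 0.
  ψ^9: a_9 + q1*a_8 + q2*a_7 + q3*a_6 + q4*a_5 + q5*a_4 = 0, i.e. 7/45 + (-7/40)*q1 + (1/5)*q2 + (-7/30)*q3 + (7/25)*q4 + (-7/20)*q5 = 0.
Solving this linear system: q1 = 44038/20025, q2 = 10817/6675, q3 = 20864/46725, q4 = 9277/280350, q5 = -11/33375.
The numerator is Q*f truncated at degree 4: P0 = a_0 = 10/11; P1 = a_1 + q1*a_0 = 149753/44055; P2 = a_2 + q1*a_1 + q2*a_0 = 8485027/2202750; P3 = a_3 + q1*a_2 + q2*a_1 + q3*a_0 = 12350273/7709625; P4 = a_4 + q1*a_3 + q2*a_2 + q3*a_1 + q4*a_0 = 18237077/92515500.

The Pade approximant has numerator coefficients [10/11, 149753/44055, 8485027/2202750, 12350273/7709625, 18237077/92515500]; denominator coefficients [1, 44038/20025, 10817/6675, 20864/46725, 9277/280350, -11/33375].


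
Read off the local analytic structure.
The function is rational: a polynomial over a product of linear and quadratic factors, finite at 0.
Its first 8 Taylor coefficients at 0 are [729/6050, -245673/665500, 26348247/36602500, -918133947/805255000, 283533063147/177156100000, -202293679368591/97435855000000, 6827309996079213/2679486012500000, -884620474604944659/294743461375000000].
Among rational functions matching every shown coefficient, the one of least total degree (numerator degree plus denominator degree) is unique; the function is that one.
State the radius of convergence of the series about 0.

The radius of convergence is 10/9.

No rational of total degree below 4 reproduces all 8 coefficients; solving the [0/4] Pade equations on them gives f(ζ) = 5/(11*(ζ + 10/9)**3*(ζ + 11/4)), whose expansion matches every shown term.
Denominator factor (ζ + 11/4): pole of order 1 at -11/4, modulus 11/4.
Denominator factor (ζ + 10/9)^3: pole of order 3 at -10/9, modulus 10/9.
The radius of convergence is the smallest modulus among the singular points: 10/9.


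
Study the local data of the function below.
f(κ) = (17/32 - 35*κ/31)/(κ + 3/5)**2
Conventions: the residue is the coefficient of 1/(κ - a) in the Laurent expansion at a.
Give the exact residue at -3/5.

At the order-2 pole -3/5 set g(κ) = (κ - (-3/5))^2*f(κ) = 17/32 - 35*κ/31.
Order-2 pole: residue = g'(a); g'(-3/5) = -35/31, so the residue is -35/31.

The residue is -35/31.


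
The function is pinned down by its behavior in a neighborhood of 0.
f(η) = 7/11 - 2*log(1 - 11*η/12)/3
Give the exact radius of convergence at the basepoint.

Branch term (-2/3)*log(1 - η/(12/11)): its argument vanishes at η = 12/11, a logarithmic branch point, modulus 12/11.
The radius of convergence is the smallest modulus among the singular points: 12/11.

The radius of convergence is 12/11.


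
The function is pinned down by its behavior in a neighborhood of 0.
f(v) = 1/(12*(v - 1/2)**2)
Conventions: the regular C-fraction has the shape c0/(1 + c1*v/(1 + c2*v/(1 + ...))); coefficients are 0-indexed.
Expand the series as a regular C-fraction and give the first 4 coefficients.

Taylor coefficients (expand at 0): a_0 = 1/3, a_1 = 4/3, a_2 = 4, a_3 = 32/3.
c0 = a_0 = 1/3. Peel one level at a time: if S = 1 + c*v/S' with S'(0) = 1, then c is the v-coefficient of S and S' = c*v/(S - 1).
S_1 = c0/f = 1 + (-4)*v + (4)*v^2 + ...; c1 = -4.
S_2 = c1*v/(S_1 - 1) = 1 + (1)*v + (1)*v^2 + ...; c2 = 1.
S_3 = c2*v/(S_2 - 1) = 1 + (-1)*v + ...; c3 = -1.

The regular C-fraction coefficients are [1/3, -4, 1, -1].


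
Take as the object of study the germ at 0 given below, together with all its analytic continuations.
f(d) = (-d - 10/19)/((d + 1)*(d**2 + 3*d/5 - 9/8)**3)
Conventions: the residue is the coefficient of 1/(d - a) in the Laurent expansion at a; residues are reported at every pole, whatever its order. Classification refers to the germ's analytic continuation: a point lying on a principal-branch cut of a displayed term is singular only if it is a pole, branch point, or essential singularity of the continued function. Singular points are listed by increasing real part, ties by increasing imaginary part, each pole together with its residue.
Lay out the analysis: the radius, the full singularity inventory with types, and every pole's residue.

Radius of convergence at 0: -3/10 + (9/20)*sqrt(6).
At -3/10 - (9/20)*sqrt(6): a pole of order 3; residue 288000/463391 + (68402963000/246264976431)*sqrt(6).
At -1: a pole of order 1; residue -576000/463391.
At -3/10 + (9/20)*sqrt(6): a pole of order 3; residue 288000/463391 - (68402963000/246264976431)*sqrt(6).


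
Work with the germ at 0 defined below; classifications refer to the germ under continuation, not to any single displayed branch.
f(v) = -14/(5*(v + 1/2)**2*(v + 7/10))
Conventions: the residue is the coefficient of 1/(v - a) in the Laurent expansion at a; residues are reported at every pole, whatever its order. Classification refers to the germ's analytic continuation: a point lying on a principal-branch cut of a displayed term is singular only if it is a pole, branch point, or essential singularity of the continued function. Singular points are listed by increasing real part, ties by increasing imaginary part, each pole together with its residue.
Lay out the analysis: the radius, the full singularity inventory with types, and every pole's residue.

Denominator factor (v + 7/10): pole of order 1 at -7/10, modulus 7/10.
Denominator factor (v + 1/2)^2: pole of order 2 at -1/2, modulus 1/2.
The radius of convergence is the smallest modulus among the singular points: 1/2.
At the order-1 pole -7/10 set g(v) = (v - (-7/10))*f(v) = -14/(5*(v + 1/2)**2).
Simple pole: residue = g(a) at a = -7/10, which is -70.
At the order-2 pole -1/2 set g(v) = (v - (-1/2))^2*f(v) = -14/(5*(v + 7/10)).
Order-2 pole: residue = g'(a); g'(-1/2) = 70, so the residue is 70.
List the singular points by increasing real part (a conjugate pair: the negative imaginary part first).

Radius of convergence at 0: 1/2.
At -7/10: a pole of order 1; residue -70.
At -1/2: a pole of order 2; residue 70.


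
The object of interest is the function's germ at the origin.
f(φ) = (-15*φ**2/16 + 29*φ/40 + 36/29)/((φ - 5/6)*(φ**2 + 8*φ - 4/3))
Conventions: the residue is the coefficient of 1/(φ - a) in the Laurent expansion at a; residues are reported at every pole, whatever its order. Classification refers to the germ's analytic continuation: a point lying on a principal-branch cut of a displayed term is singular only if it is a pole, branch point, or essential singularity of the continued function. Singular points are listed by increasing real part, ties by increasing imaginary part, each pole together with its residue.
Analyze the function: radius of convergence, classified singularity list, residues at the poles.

Radius of convergence at 0: -4 + (2/3)*sqrt(39).
At -4 - (2/3)*sqrt(39): a pole of order 1; residue -28587/50344 - (5937/112840)*sqrt(39).
At -4 + (2/3)*sqrt(39): a pole of order 1; residue -28587/50344 + (5937/112840)*sqrt(39).
At 5/6: a pole of order 1; residue 19953/100688.

Denominator factor (φ - 5/6): pole of order 1 at 5/6, modulus 5/6.
Denominator factor (φ**2 + 8*φ - 4/3): discriminant 208/3, real irrational roots -4 + (2/3)*sqrt(39) and -4 - (2/3)*sqrt(39); poles of order 1, moduli -4 + (2/3)*sqrt(39) and 4 + (2/3)*sqrt(39).
The radius of convergence is the smallest modulus among the singular points: -4 + (2/3)*sqrt(39).
The factor φ**2 + 8*φ - 4/3 splits as (φ - a)(φ - a') with a = -4 - (2/3)*sqrt(39), a' = -4 + (2/3)*sqrt(39). At the order-1 pole a set g(φ) = (φ - a)*f(φ) = [(-15*φ**2/16 + 29*φ/40 + 36/29)/(φ - 5/6)] / (φ - a').
Simple pole: residue = g(a) at a = -4 - (2/3)*sqrt(39), which is -28587/50344 - (5937/112840)*sqrt(39).
The factor φ**2 + 8*φ - 4/3 splits as (φ - a)(φ - a') with a = -4 + (2/3)*sqrt(39), a' = -4 - (2/3)*sqrt(39). At the order-1 pole a set g(φ) = (φ - a)*f(φ) = [(-15*φ**2/16 + 29*φ/40 + 36/29)/(φ - 5/6)] / (φ - a').
Simple pole: residue = g(a) at a = -4 + (2/3)*sqrt(39), which is -28587/50344 + (5937/112840)*sqrt(39).
At the order-1 pole 5/6 set g(φ) = (φ - (5/6))*f(φ) = (-15*φ**2/16 + 29*φ/40 + 36/29)/(φ**2 + 8*φ - 4/3).
Simple pole: residue = g(a) at a = 5/6, which is 19953/100688.
List the singular points by increasing real part (a conjugate pair: the negative imaginary part first).


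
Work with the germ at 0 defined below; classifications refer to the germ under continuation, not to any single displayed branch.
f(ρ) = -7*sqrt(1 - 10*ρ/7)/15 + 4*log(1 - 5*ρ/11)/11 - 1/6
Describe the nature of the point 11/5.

The point is a logarithmic branch point.

The term (4/11)*log(1 - ρ/(11/5)) has argument 1 - 11/5/(11/5) = 0 at 11/5: a logarithmic (infinitely-sheeted) branch point; the remaining terms are analytic or single-valued there.


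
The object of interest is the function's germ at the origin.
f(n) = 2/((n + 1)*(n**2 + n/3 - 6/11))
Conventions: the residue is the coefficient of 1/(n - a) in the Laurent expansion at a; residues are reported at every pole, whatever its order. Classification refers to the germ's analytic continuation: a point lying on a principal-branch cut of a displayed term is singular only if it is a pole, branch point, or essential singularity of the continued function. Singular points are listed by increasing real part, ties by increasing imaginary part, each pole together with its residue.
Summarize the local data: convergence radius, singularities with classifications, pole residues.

Radius of convergence at 0: -1/6 + (1/66)*sqrt(2497).
At -1: a pole of order 1; residue 33/2.
At -1/6 - (1/66)*sqrt(2497): a pole of order 1; residue -33/4 - (165/908)*sqrt(2497).
At -1/6 + (1/66)*sqrt(2497): a pole of order 1; residue -33/4 + (165/908)*sqrt(2497).

Denominator factor (n + 1): pole of order 1 at -1, modulus 1.
Denominator factor (n**2 + n/3 - 6/11): discriminant 227/99, real irrational roots -1/6 + (1/66)*sqrt(2497) and -1/6 - (1/66)*sqrt(2497); poles of order 1, moduli -1/6 + (1/66)*sqrt(2497) and 1/6 + (1/66)*sqrt(2497).
The radius of convergence is the smallest modulus among the singular points: -1/6 + (1/66)*sqrt(2497).
At the order-1 pole -1 set g(n) = (n - (-1))*f(n) = 2/(n**2 + n/3 - 6/11).
Simple pole: residue = g(a) at a = -1, which is 33/2.
The factor n**2 + n/3 - 6/11 splits as (n - a)(n - a') with a = -1/6 - (1/66)*sqrt(2497), a' = -1/6 + (1/66)*sqrt(2497). At the order-1 pole a set g(n) = (n - a)*f(n) = [2/(n + 1)] / (n - a').
Simple pole: residue = g(a) at a = -1/6 - (1/66)*sqrt(2497), which is -33/4 - (165/908)*sqrt(2497).
The factor n**2 + n/3 - 6/11 splits as (n - a)(n - a') with a = -1/6 + (1/66)*sqrt(2497), a' = -1/6 - (1/66)*sqrt(2497). At the order-1 pole a set g(n) = (n - a)*f(n) = [2/(n + 1)] / (n - a').
Simple pole: residue = g(a) at a = -1/6 + (1/66)*sqrt(2497), which is -33/4 + (165/908)*sqrt(2497).
List the singular points by increasing real part (a conjugate pair: the negative imaginary part first).
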